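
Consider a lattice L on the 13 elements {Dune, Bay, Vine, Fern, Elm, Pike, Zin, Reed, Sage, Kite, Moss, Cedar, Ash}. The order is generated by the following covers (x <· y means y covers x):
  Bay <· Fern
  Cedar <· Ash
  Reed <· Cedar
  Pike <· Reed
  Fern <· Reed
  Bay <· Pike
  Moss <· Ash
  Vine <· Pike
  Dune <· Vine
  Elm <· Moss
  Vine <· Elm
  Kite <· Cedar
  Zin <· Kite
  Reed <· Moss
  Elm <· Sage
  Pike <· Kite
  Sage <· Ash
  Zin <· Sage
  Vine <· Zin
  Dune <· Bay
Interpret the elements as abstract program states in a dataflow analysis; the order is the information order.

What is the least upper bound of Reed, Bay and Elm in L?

Common upper bounds of {Reed, Bay, Elm}: Ash, Moss.
The least among these is Moss.

Moss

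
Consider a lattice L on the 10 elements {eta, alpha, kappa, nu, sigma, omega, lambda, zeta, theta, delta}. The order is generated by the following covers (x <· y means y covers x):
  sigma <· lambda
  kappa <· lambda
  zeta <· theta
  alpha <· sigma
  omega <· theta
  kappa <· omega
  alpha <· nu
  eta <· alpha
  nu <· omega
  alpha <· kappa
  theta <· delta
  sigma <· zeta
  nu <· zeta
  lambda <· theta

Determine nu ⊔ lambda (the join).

theta

Common upper bounds of {nu, lambda}: delta, theta.
The least among these is theta.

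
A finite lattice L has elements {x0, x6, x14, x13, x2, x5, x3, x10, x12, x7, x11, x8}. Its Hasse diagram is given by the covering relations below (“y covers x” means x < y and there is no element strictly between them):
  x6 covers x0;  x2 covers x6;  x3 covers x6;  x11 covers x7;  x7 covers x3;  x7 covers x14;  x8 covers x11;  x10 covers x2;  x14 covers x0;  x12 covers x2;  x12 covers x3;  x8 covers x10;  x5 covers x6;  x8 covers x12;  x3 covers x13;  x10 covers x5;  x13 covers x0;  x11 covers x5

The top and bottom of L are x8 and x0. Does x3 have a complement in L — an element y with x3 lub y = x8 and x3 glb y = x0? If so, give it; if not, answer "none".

none

For every candidate y, either x3 ∨ y ≠ x8 or x3 ∧ y ≠ x0; no complement exists.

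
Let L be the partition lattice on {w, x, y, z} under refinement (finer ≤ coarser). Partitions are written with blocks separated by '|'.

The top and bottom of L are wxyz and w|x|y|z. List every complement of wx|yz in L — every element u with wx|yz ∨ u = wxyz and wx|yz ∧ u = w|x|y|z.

Need u with wx|yz ∨ u = wxyz and wx|yz ∧ u = w|x|y|z.
Checking each element gives: wy|xz, wy|x|z, wz|xy, wz|x|y, w|xy|z, w|xz|y.

wy|xz, wy|x|z, wz|xy, wz|x|y, w|xy|z, w|xz|y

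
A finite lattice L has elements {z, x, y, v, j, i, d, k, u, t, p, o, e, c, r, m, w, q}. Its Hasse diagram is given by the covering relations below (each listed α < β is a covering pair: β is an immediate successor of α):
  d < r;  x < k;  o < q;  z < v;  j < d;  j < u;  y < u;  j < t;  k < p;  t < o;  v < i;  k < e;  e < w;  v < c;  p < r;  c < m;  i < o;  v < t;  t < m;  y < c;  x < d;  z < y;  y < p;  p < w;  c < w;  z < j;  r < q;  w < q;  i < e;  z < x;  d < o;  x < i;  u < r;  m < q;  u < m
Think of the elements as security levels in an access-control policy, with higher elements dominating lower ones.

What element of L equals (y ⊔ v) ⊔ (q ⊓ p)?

y ∨ v = c
q ∧ p = p
c ∨ p = w

w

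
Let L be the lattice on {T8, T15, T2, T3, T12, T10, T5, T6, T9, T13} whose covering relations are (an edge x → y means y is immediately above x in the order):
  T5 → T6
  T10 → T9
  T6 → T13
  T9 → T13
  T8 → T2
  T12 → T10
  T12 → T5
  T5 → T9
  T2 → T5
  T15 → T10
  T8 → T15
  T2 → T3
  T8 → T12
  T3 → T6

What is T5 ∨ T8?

Common upper bounds of {T5, T8}: T13, T5, T6, T9.
The least among these is T5.

T5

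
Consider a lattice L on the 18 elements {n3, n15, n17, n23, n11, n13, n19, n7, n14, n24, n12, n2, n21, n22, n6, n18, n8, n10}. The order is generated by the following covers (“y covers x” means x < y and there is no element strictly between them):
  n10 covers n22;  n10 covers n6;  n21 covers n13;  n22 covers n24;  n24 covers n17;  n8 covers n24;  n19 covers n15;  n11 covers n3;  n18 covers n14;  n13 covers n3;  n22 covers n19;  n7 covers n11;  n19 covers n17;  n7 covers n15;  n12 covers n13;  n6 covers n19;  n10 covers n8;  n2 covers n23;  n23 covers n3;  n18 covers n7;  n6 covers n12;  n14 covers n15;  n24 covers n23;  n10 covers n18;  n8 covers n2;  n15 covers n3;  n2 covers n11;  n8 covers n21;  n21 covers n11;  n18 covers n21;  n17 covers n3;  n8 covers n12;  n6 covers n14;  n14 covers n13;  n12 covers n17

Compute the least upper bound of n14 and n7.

n18

Common upper bounds of {n14, n7}: n10, n18.
The least among these is n18.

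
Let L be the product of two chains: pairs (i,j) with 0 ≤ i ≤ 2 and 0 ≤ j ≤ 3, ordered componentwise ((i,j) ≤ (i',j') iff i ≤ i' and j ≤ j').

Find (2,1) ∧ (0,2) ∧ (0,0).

(0,0)

Common lower bounds of {(2,1), (0,2), (0,0)}: (0,0).
The greatest among these is (0,0).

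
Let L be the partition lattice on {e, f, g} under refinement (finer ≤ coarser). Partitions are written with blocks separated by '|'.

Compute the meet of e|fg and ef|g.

e|f|g

The meet (common refinement) of e|fg and ef|g intersects blocks pairwise, giving e|f|g.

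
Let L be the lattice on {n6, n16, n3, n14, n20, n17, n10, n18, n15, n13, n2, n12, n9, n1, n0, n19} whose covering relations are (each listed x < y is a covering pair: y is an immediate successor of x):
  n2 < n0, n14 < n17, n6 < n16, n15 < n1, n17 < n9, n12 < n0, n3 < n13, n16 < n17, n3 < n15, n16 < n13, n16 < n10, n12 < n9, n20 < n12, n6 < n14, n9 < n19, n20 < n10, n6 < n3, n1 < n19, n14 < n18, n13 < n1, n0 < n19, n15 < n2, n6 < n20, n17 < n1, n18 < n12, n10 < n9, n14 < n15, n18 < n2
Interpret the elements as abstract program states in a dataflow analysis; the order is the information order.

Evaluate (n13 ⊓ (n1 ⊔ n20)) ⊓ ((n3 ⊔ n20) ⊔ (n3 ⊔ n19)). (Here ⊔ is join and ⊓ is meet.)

n1 ∨ n20 = n19
n13 ∧ n19 = n13
n3 ∨ n20 = n0
n3 ∨ n19 = n19
n0 ∨ n19 = n19
n13 ∧ n19 = n13

n13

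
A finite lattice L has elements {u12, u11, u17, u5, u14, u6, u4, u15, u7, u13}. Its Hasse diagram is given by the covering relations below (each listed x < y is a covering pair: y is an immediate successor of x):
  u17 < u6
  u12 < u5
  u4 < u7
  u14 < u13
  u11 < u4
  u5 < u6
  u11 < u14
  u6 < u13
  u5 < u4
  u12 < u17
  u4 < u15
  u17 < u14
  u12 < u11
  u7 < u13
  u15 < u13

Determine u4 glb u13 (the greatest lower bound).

Common lower bounds of {u4, u13}: u11, u12, u4, u5.
The greatest among these is u4.

u4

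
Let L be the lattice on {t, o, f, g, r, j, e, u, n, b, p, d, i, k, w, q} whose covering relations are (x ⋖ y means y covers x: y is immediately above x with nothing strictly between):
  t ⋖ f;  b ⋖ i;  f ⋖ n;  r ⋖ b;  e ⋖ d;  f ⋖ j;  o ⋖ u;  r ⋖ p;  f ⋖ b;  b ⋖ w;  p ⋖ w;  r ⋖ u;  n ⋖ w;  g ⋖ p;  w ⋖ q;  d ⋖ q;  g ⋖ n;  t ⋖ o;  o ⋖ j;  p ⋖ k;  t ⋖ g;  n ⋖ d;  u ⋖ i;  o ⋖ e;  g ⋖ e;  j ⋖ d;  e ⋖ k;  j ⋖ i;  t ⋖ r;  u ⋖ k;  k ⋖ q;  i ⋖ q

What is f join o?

Common upper bounds of {f, o}: d, i, j, q.
The least among these is j.

j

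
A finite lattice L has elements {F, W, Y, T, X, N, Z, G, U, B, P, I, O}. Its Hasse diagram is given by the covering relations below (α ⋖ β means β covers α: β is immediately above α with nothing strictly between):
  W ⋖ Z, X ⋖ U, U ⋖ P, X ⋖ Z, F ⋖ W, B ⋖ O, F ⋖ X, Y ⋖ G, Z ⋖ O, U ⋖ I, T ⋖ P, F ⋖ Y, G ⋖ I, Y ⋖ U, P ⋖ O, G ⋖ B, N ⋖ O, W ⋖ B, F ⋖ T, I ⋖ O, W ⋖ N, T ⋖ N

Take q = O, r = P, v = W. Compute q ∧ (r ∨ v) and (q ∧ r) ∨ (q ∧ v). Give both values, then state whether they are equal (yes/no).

O; O; yes

r ∨ v = O, so q ∧ (r ∨ v) = O ∧ O = O.
q ∧ r = P and q ∧ v = W, so (q ∧ r) ∨ (q ∧ v) = P ∨ W = O.
Equal: yes.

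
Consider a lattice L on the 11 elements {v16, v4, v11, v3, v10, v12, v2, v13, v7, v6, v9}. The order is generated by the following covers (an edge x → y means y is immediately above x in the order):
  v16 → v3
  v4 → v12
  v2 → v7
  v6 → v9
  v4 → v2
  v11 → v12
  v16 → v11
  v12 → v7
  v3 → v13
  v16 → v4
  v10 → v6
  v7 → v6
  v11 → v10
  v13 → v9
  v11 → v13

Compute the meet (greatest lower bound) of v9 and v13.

Common lower bounds of {v9, v13}: v11, v13, v16, v3.
The greatest among these is v13.

v13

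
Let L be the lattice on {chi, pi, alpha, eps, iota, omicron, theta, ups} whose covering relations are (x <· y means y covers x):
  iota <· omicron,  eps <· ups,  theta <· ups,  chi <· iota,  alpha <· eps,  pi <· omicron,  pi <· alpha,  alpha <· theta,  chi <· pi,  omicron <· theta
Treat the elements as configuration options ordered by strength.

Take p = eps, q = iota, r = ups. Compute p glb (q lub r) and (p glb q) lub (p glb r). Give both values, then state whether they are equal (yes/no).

eps; eps; yes

q lub r = ups, so p glb (q lub r) = eps glb ups = eps.
p glb q = chi and p glb r = eps, so (p glb q) lub (p glb r) = chi lub eps = eps.
Equal: yes.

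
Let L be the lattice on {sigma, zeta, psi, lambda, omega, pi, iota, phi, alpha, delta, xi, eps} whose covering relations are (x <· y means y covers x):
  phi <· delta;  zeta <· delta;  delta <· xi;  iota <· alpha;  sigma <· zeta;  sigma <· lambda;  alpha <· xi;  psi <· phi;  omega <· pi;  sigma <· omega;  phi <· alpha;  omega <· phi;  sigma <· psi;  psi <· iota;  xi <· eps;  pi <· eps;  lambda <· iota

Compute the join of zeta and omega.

Common upper bounds of {zeta, omega}: delta, eps, xi.
The least among these is delta.

delta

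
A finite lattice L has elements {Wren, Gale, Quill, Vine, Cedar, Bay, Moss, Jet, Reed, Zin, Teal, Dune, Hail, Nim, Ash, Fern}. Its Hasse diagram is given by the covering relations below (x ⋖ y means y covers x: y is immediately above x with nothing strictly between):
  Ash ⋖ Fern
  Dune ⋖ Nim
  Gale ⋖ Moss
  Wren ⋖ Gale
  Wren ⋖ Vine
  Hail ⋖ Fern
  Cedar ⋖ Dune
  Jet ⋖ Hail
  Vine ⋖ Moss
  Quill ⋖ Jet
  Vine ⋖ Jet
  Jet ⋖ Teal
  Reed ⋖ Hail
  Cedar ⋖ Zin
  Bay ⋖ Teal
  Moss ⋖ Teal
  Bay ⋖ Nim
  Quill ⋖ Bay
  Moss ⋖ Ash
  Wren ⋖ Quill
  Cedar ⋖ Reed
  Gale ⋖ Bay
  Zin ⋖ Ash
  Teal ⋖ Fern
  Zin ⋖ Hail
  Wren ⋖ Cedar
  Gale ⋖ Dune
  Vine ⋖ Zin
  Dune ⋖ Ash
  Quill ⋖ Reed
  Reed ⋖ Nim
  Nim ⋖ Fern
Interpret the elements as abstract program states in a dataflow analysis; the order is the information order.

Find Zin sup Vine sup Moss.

Ash

Common upper bounds of {Zin, Vine, Moss}: Ash, Fern.
The least among these is Ash.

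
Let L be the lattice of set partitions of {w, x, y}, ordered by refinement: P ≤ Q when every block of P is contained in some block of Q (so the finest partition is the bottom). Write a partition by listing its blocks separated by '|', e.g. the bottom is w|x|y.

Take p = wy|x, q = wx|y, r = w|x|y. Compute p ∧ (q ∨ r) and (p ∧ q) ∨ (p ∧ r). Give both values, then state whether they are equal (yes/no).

q ∨ r = wx|y, so p ∧ (q ∨ r) = wy|x ∧ wx|y = w|x|y.
p ∧ q = w|x|y and p ∧ r = w|x|y, so (p ∧ q) ∨ (p ∧ r) = w|x|y ∨ w|x|y = w|x|y.
Equal: yes.

w|x|y; w|x|y; yes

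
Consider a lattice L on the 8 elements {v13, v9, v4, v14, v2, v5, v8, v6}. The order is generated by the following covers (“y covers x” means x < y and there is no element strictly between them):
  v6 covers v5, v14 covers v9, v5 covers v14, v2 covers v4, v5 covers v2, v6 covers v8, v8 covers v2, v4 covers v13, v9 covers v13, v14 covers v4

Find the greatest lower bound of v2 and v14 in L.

v4

Common lower bounds of {v2, v14}: v13, v4.
The greatest among these is v4.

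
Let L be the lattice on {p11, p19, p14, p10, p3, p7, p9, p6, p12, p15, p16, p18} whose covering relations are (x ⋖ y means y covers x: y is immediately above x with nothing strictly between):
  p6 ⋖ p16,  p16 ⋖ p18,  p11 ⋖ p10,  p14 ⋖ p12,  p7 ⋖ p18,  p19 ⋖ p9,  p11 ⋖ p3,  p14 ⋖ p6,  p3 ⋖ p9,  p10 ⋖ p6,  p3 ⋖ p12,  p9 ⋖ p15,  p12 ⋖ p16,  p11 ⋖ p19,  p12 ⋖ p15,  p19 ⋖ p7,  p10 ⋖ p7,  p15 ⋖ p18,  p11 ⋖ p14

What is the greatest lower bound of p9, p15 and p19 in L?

Common lower bounds of {p9, p15, p19}: p11, p19.
The greatest among these is p19.

p19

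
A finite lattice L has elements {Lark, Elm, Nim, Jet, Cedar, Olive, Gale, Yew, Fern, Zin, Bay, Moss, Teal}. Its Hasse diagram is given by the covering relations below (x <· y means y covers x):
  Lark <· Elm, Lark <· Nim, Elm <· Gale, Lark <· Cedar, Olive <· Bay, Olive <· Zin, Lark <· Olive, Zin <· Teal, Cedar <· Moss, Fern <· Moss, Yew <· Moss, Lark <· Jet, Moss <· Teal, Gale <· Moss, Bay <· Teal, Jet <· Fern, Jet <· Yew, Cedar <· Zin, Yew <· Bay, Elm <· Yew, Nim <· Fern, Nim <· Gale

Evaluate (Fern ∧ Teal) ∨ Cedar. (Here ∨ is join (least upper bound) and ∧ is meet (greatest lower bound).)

Moss

Fern ∧ Teal = Fern
Fern ∨ Cedar = Moss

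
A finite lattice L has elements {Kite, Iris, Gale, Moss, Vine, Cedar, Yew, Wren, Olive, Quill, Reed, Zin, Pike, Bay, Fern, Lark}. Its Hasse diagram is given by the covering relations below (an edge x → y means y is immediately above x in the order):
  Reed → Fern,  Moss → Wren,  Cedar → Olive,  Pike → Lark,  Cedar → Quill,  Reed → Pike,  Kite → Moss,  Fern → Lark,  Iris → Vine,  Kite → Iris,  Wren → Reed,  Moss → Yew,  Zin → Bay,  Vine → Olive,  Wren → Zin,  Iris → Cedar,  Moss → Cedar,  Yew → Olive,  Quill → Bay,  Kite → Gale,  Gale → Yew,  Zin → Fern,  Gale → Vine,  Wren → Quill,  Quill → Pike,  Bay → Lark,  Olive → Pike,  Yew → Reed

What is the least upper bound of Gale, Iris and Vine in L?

Common upper bounds of {Gale, Iris, Vine}: Lark, Olive, Pike, Vine.
The least among these is Vine.

Vine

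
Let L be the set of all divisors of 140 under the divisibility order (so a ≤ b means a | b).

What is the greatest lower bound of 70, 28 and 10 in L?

In the divisibility order, the meet is the greatest common divisor: gcd(70, 28, 10) = 2.

2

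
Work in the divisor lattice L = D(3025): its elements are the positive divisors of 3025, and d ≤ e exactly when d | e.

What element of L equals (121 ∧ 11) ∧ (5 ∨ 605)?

11

121 ∧ 11 = 11
5 ∨ 605 = 605
11 ∧ 605 = 11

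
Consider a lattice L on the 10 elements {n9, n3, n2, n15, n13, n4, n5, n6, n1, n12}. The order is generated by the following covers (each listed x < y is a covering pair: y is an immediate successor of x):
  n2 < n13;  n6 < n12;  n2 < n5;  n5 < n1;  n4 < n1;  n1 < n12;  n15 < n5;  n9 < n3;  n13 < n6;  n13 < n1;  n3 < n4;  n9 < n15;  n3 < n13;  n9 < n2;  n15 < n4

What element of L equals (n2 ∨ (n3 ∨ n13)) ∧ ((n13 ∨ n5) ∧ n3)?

n3 ∨ n13 = n13
n2 ∨ n13 = n13
n13 ∨ n5 = n1
n1 ∧ n3 = n3
n13 ∧ n3 = n3

n3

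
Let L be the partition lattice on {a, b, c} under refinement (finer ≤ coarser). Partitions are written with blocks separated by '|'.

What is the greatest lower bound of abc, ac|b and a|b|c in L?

The meet (common refinement) of abc, ac|b, a|b|c intersects blocks pairwise, giving a|b|c.

a|b|c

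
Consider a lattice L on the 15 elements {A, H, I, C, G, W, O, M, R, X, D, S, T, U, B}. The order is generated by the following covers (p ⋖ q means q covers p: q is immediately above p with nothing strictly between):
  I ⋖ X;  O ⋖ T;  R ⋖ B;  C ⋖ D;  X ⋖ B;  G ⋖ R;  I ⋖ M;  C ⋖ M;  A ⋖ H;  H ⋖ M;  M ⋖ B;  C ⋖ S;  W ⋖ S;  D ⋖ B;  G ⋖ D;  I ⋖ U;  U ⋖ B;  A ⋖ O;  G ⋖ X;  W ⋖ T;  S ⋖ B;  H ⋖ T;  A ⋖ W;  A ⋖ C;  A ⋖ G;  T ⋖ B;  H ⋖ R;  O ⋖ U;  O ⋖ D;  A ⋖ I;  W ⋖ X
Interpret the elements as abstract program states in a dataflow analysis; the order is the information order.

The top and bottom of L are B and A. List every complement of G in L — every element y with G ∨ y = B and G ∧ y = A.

M, S, T, U

Need y with G ∨ y = B and G ∧ y = A.
Checking each element gives: M, S, T, U.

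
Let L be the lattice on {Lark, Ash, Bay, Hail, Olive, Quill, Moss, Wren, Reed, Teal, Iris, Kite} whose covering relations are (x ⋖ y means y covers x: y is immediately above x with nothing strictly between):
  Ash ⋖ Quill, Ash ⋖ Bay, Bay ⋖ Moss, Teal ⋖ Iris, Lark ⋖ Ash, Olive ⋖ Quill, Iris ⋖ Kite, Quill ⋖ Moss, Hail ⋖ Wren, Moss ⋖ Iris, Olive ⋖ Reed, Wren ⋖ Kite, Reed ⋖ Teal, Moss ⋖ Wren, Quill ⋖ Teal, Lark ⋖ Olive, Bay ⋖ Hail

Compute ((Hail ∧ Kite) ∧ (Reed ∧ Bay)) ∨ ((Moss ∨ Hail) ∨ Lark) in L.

Hail ∧ Kite = Hail
Reed ∧ Bay = Lark
Hail ∧ Lark = Lark
Moss ∨ Hail = Wren
Wren ∨ Lark = Wren
Lark ∨ Wren = Wren

Wren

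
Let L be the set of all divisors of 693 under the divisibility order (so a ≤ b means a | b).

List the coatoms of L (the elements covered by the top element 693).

The coatoms are exactly the elements covered by 693: 231, 63, 99.

231, 63, 99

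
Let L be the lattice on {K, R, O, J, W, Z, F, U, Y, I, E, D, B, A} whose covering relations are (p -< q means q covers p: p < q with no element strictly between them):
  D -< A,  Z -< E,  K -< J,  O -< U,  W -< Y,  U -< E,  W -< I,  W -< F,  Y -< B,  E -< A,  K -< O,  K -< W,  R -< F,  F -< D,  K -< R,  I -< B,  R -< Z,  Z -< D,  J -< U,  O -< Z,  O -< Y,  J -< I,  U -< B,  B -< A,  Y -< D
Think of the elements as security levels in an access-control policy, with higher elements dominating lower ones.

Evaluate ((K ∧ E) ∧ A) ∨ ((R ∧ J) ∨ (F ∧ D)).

K ∧ E = K
K ∧ A = K
R ∧ J = K
F ∧ D = F
K ∨ F = F
K ∨ F = F

F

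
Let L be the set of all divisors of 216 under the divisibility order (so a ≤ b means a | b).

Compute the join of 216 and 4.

In the divisibility order, the join is the least common multiple: lcm(216, 4) = 216.

216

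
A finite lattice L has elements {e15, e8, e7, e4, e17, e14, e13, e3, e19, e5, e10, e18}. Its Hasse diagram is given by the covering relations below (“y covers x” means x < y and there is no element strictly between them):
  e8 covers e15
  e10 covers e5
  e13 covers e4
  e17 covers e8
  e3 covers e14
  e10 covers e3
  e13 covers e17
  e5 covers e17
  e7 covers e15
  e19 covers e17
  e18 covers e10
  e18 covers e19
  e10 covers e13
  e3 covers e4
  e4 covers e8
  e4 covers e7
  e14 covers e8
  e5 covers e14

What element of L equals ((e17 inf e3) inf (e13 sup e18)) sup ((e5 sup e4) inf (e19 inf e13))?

e17

e17 ∧ e3 = e8
e13 ∨ e18 = e18
e8 ∧ e18 = e8
e5 ∨ e4 = e10
e19 ∧ e13 = e17
e10 ∧ e17 = e17
e8 ∨ e17 = e17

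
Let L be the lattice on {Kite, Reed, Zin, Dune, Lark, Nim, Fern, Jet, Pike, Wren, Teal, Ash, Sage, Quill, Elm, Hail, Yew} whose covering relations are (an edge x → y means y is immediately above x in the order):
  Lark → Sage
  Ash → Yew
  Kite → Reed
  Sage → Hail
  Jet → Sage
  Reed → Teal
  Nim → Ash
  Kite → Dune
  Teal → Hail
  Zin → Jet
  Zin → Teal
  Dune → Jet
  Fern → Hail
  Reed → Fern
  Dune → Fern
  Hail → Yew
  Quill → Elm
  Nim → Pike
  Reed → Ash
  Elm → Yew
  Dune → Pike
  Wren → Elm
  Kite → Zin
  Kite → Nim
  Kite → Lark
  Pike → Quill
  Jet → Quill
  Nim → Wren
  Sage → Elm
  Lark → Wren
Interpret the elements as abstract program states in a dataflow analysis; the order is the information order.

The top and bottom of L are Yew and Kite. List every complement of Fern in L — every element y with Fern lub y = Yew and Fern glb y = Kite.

Nim, Wren

Need y with Fern ∨ y = Yew and Fern ∧ y = Kite.
Checking each element gives: Nim, Wren.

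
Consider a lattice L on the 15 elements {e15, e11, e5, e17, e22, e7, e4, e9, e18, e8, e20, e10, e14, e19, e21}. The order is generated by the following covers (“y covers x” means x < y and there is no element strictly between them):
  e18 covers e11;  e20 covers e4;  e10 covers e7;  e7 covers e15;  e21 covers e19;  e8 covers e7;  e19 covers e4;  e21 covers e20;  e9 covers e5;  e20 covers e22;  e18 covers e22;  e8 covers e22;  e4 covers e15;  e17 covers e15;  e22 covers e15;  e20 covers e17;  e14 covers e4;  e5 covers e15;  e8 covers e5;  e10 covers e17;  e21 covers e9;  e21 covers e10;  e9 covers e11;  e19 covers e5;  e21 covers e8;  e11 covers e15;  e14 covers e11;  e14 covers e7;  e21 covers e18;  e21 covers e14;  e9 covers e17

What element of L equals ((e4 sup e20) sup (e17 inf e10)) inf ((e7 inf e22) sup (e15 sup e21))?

e20

e4 ∨ e20 = e20
e17 ∧ e10 = e17
e20 ∨ e17 = e20
e7 ∧ e22 = e15
e15 ∨ e21 = e21
e15 ∨ e21 = e21
e20 ∧ e21 = e20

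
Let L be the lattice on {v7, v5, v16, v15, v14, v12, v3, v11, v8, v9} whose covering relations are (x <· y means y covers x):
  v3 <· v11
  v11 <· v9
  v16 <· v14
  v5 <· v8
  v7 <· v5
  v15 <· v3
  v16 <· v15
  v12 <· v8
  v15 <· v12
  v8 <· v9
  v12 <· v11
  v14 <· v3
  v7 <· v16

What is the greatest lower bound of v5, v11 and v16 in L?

v7

Common lower bounds of {v5, v11, v16}: v7.
The greatest among these is v7.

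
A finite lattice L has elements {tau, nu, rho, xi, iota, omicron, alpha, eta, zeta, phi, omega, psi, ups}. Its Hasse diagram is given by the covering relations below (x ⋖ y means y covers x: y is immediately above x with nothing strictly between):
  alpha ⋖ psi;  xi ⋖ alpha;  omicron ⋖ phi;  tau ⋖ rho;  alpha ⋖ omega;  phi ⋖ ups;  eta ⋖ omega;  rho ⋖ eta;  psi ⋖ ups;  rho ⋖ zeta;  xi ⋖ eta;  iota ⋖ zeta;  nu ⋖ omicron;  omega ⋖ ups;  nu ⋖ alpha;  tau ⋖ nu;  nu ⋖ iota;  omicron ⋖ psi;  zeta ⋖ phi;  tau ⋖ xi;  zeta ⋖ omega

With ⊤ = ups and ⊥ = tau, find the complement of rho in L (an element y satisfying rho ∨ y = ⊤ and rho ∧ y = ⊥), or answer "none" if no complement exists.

psi

Need y with rho ∨ y = ups and rho ∧ y = tau.
Checking each element gives: psi.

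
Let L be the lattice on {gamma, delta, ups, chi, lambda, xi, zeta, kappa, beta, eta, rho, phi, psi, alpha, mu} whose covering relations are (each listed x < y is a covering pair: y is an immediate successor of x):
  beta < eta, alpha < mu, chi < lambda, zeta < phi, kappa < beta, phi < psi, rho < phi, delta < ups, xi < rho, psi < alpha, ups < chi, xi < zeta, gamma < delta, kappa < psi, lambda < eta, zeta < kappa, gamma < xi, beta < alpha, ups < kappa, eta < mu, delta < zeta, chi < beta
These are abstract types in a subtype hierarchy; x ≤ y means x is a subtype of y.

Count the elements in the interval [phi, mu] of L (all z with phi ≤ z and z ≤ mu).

The interval [phi, mu] = {alpha, mu, phi, psi}, which has 4 elements.

4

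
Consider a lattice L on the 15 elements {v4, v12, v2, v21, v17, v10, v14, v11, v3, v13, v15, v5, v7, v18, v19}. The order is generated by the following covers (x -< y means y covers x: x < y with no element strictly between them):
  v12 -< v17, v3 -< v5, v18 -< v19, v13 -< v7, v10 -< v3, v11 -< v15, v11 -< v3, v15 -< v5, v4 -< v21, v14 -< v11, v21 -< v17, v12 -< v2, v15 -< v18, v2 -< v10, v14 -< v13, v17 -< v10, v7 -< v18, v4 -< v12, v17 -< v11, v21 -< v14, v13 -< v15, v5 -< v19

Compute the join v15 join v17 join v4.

v15

Common upper bounds of {v15, v17, v4}: v15, v18, v19, v5.
The least among these is v15.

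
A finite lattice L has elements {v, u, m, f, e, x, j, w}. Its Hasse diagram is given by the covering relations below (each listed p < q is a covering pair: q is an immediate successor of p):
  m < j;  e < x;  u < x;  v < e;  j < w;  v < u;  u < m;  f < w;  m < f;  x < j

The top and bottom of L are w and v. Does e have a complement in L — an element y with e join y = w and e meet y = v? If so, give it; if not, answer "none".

Need y with e ∨ y = w and e ∧ y = v.
Checking each element gives: f.

f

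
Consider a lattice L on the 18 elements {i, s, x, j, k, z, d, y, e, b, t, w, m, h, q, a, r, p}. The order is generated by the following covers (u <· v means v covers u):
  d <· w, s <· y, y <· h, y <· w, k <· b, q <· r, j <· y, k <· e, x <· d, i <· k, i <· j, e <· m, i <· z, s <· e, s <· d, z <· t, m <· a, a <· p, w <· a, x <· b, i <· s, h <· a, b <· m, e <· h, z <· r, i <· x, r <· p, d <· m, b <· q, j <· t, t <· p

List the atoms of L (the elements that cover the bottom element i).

The atoms are exactly the elements that cover i: j, k, s, x, z.

j, k, s, x, z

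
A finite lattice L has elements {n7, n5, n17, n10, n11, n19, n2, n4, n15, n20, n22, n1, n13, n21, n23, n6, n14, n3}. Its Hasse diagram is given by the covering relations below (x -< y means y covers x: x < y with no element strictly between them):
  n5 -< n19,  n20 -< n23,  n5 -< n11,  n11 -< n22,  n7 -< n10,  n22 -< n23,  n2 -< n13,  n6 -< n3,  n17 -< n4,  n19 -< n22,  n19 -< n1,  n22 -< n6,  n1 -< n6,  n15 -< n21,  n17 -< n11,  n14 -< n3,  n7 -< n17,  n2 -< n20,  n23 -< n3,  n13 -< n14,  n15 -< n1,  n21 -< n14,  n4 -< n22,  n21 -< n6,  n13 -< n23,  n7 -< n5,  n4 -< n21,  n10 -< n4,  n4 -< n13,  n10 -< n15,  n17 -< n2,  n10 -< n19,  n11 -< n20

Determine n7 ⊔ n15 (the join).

Common upper bounds of {n7, n15}: n1, n14, n15, n21, n3, n6.
The least among these is n15.

n15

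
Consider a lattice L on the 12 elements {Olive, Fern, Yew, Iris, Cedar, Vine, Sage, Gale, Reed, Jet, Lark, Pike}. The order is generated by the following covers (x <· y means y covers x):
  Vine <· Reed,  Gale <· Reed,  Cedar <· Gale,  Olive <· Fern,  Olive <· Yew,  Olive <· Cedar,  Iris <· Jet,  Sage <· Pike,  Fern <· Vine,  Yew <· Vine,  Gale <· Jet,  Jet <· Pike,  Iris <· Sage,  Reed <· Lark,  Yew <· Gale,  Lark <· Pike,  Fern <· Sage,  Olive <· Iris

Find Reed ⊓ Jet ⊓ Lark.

Gale

Common lower bounds of {Reed, Jet, Lark}: Cedar, Gale, Olive, Yew.
The greatest among these is Gale.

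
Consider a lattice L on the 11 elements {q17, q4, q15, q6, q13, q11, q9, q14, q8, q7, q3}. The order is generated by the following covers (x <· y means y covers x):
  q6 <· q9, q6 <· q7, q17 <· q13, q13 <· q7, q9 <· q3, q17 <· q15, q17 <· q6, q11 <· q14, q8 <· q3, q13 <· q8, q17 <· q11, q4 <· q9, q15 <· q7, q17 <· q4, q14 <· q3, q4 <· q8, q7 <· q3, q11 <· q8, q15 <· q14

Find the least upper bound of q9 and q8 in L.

Common upper bounds of {q9, q8}: q3.
The least among these is q3.

q3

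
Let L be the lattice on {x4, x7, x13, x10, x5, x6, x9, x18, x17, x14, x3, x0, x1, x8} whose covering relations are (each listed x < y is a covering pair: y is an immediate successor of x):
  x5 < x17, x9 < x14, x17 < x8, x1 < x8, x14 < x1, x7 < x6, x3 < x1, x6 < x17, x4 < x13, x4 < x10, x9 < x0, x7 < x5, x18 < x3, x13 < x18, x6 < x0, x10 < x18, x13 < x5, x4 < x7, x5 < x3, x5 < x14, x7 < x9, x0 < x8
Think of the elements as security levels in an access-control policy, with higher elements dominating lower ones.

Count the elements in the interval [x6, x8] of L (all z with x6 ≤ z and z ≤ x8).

The interval [x6, x8] = {x0, x17, x6, x8}, which has 4 elements.

4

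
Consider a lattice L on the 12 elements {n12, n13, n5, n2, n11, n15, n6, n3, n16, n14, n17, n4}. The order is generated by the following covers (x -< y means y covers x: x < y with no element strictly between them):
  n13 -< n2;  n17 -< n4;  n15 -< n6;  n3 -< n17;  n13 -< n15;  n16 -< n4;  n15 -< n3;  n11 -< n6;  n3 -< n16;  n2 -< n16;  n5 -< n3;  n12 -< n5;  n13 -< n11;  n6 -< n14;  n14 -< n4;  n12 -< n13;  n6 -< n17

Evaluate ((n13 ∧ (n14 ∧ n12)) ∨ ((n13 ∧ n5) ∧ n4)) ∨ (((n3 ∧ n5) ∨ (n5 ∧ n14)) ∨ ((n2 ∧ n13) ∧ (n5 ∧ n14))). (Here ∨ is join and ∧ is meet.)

n14 ∧ n12 = n12
n13 ∧ n12 = n12
n13 ∧ n5 = n12
n12 ∧ n4 = n12
n12 ∨ n12 = n12
n3 ∧ n5 = n5
n5 ∧ n14 = n12
n5 ∨ n12 = n5
n2 ∧ n13 = n13
n5 ∧ n14 = n12
n13 ∧ n12 = n12
n5 ∨ n12 = n5
n12 ∨ n5 = n5

n5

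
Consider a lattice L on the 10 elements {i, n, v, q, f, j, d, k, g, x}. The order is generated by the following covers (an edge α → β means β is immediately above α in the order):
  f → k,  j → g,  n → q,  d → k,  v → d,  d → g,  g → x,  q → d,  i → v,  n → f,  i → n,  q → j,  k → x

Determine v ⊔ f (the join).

Common upper bounds of {v, f}: k, x.
The least among these is k.

k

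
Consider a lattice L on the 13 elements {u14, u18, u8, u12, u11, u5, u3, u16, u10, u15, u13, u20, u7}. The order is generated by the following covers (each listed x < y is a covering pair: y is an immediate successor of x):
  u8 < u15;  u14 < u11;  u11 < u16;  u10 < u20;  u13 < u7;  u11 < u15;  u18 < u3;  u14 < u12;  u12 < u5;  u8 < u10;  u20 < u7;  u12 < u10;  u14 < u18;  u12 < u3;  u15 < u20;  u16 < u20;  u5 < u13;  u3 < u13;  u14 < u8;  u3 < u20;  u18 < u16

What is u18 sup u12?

u3

Common upper bounds of {u18, u12}: u13, u20, u3, u7.
The least among these is u3.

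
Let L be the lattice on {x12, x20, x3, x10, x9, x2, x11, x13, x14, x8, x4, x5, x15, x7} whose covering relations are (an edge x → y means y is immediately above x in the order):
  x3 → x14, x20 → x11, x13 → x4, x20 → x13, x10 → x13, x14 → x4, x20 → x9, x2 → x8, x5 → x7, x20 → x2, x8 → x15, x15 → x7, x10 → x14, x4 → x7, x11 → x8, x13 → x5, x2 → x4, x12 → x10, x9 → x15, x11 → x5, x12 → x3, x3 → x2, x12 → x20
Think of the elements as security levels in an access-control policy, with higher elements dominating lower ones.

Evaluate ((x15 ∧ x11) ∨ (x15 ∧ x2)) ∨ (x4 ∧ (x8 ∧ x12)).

x8

x15 ∧ x11 = x11
x15 ∧ x2 = x2
x11 ∨ x2 = x8
x8 ∧ x12 = x12
x4 ∧ x12 = x12
x8 ∨ x12 = x8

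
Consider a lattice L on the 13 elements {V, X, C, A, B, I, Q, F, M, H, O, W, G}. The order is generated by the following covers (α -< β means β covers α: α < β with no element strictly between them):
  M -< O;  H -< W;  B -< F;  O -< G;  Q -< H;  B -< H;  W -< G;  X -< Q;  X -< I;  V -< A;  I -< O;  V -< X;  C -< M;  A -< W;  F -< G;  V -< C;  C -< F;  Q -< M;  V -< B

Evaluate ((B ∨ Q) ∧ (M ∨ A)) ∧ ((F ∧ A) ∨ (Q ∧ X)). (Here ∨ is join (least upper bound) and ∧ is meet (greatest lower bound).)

X

B ∨ Q = H
M ∨ A = G
H ∧ G = H
F ∧ A = V
Q ∧ X = X
V ∨ X = X
H ∧ X = X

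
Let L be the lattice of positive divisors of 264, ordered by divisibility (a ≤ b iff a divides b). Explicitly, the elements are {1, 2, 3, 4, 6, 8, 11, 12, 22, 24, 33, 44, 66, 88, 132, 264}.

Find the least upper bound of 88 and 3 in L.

In the divisibility order, the join is the least common multiple: lcm(88, 3) = 264.

264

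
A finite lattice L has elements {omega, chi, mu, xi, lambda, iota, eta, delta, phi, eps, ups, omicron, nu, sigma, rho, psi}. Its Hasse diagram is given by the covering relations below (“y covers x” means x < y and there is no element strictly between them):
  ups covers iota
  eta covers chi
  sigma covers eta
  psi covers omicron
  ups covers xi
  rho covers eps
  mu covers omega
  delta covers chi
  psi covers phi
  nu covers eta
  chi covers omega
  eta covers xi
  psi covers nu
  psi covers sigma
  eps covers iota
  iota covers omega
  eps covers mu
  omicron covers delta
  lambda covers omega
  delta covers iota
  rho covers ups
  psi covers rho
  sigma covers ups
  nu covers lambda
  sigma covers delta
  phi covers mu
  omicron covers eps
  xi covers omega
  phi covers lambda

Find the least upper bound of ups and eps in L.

Common upper bounds of {ups, eps}: psi, rho.
The least among these is rho.

rho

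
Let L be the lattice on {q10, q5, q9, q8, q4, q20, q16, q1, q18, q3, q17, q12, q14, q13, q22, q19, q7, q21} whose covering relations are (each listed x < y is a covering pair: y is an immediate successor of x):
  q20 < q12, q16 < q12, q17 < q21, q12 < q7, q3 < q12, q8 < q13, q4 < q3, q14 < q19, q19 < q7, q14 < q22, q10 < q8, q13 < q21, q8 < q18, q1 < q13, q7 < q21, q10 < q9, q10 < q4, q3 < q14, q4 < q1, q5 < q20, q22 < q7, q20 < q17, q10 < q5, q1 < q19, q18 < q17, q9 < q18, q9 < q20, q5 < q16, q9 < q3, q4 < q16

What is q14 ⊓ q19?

q14

Common lower bounds of {q14, q19}: q10, q14, q3, q4, q9.
The greatest among these is q14.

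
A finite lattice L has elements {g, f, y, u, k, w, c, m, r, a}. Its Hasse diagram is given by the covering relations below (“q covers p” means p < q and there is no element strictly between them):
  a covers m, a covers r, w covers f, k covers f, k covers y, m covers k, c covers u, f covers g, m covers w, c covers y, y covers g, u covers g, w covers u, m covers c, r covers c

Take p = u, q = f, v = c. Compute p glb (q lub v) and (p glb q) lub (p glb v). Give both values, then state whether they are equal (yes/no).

q lub v = m, so p glb (q lub v) = u glb m = u.
p glb q = g and p glb v = u, so (p glb q) lub (p glb v) = g lub u = u.
Equal: yes.

u; u; yes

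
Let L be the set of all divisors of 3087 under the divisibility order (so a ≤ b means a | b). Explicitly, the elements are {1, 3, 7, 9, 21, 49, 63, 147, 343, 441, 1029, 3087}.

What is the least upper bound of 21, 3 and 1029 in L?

Common upper bounds of {21, 3, 1029}: 1029, 3087.
The least among these is 1029.

1029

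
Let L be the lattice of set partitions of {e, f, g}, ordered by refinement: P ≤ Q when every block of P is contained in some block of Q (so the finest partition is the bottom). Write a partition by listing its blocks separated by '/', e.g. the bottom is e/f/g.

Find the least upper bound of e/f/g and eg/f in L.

The join of e/f/g and eg/f merges any blocks that overlap across the partitions, giving eg/f.

eg/f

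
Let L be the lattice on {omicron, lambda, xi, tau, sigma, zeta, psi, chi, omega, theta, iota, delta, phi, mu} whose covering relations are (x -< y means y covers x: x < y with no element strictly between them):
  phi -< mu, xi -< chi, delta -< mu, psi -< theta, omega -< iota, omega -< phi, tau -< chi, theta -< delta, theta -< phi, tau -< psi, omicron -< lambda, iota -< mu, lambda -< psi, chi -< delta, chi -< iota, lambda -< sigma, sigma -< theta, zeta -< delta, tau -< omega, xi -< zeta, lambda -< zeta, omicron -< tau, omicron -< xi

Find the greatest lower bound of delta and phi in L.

Common lower bounds of {delta, phi}: lambda, omicron, psi, sigma, tau, theta.
The greatest among these is theta.

theta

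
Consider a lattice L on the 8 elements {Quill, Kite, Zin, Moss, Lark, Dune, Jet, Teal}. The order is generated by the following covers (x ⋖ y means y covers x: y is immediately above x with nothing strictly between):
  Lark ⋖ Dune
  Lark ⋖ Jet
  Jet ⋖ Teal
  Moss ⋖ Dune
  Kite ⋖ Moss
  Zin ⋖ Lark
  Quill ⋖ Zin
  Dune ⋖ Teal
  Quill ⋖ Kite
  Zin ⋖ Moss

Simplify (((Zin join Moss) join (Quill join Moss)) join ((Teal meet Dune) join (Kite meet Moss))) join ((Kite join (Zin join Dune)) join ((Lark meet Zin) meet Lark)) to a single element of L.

Zin ∨ Moss = Moss
Quill ∨ Moss = Moss
Moss ∨ Moss = Moss
Teal ∧ Dune = Dune
Kite ∧ Moss = Kite
Dune ∨ Kite = Dune
Moss ∨ Dune = Dune
Zin ∨ Dune = Dune
Kite ∨ Dune = Dune
Lark ∧ Zin = Zin
Zin ∧ Lark = Zin
Dune ∨ Zin = Dune
Dune ∨ Dune = Dune

Dune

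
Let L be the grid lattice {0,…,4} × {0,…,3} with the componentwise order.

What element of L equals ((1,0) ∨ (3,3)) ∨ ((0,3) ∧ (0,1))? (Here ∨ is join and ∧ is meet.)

(1,0) ∨ (3,3) = (3,3)
(0,3) ∧ (0,1) = (0,1)
(3,3) ∨ (0,1) = (3,3)

(3,3)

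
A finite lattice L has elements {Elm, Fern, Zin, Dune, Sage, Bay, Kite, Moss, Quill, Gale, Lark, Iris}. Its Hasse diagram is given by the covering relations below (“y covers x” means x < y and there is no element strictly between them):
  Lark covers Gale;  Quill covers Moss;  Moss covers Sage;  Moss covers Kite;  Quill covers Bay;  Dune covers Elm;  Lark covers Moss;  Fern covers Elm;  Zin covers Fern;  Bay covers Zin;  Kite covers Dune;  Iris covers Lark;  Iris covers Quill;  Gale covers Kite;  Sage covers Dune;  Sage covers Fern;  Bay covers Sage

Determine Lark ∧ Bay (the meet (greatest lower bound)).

Common lower bounds of {Lark, Bay}: Dune, Elm, Fern, Sage.
The greatest among these is Sage.

Sage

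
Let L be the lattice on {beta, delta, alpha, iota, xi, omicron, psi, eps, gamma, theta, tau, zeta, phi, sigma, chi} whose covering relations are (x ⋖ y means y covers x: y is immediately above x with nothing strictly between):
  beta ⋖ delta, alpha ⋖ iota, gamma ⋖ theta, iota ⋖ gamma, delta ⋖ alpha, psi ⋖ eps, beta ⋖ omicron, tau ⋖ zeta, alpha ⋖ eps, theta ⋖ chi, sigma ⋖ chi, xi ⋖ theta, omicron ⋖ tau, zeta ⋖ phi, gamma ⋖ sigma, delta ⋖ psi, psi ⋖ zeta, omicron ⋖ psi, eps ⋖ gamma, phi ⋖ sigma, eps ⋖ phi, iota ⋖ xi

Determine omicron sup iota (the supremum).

Common upper bounds of {omicron, iota}: chi, gamma, sigma, theta.
The least among these is gamma.

gamma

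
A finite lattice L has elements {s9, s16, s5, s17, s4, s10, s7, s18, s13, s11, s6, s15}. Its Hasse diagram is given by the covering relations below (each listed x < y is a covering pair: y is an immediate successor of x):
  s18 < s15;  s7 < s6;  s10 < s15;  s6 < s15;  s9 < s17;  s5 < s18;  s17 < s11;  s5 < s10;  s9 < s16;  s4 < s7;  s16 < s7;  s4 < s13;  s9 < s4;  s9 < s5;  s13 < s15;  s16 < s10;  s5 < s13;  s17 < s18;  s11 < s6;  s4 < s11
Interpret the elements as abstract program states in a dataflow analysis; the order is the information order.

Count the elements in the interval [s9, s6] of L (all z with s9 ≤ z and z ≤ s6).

The interval [s9, s6] = {s11, s16, s17, s4, s6, s7, s9}, which has 7 elements.

7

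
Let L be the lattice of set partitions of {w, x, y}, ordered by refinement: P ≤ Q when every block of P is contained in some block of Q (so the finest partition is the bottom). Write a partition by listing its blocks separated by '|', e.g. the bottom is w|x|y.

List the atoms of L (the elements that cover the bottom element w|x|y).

The atoms are exactly the elements that cover w|x|y: wx|y, wy|x, w|xy.

wx|y, wy|x, w|xy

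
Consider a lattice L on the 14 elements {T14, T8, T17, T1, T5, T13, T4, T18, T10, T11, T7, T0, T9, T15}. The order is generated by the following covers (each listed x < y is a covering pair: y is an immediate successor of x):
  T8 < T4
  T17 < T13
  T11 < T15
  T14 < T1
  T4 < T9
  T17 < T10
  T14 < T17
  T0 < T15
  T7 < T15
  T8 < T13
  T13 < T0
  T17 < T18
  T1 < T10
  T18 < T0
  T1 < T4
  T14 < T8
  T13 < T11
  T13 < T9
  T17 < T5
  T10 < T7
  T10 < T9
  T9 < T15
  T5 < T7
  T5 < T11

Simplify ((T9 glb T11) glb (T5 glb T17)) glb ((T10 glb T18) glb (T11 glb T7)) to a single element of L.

T17

T9 ∧ T11 = T13
T5 ∧ T17 = T17
T13 ∧ T17 = T17
T10 ∧ T18 = T17
T11 ∧ T7 = T5
T17 ∧ T5 = T17
T17 ∧ T17 = T17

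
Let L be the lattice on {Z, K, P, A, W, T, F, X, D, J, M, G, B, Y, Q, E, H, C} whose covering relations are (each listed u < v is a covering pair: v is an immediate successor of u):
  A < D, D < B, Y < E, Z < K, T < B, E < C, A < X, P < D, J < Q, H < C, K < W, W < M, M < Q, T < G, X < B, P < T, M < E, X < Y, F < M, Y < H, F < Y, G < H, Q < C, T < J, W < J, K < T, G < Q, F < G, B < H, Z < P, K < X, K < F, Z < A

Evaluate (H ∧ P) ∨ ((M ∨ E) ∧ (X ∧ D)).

H ∧ P = P
M ∨ E = E
X ∧ D = A
E ∧ A = A
P ∨ A = D

D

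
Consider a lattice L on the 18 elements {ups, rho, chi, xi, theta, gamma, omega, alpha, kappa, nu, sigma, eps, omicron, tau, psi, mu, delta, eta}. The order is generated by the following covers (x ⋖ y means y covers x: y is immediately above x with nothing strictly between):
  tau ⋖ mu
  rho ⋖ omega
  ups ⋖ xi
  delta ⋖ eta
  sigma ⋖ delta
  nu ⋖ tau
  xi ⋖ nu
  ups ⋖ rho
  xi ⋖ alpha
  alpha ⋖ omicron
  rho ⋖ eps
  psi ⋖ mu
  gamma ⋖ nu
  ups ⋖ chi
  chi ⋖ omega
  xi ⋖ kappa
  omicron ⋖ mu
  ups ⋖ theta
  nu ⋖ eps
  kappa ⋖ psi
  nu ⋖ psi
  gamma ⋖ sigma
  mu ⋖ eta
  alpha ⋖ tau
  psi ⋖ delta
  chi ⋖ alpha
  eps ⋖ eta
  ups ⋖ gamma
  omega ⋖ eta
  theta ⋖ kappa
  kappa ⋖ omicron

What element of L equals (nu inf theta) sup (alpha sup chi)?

alpha

nu ∧ theta = ups
alpha ∨ chi = alpha
ups ∨ alpha = alpha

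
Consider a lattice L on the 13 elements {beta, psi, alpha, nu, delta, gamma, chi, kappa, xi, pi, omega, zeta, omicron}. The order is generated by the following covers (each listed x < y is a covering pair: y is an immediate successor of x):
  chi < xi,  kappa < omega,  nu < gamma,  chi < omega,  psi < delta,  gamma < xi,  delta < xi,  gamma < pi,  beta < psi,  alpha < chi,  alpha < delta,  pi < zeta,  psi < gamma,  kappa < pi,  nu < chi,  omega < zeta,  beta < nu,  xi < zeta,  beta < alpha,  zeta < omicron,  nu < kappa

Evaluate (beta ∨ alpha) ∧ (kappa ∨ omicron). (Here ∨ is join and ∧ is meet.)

alpha

beta ∨ alpha = alpha
kappa ∨ omicron = omicron
alpha ∧ omicron = alpha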